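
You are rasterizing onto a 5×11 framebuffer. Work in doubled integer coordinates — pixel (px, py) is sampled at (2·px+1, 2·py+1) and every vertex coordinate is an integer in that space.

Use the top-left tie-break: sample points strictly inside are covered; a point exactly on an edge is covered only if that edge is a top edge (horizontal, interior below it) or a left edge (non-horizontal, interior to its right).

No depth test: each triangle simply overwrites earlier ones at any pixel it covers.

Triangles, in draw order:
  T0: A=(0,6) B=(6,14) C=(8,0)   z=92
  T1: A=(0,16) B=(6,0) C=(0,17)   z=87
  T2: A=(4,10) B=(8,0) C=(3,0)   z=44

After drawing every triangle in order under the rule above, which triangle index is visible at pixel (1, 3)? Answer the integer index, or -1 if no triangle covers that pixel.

T0:
  2·area = 100  (B↔C swapped to make it positive)
  edge (0, 6)→(8, 0): d=(8,-6) top-left  bias=+0
  edge (8, 0)→(6, 14): d=(-2,14) right/bottom  bias=-1
  edge (6, 14)→(0, 6): d=(-6,-8) top-left  bias=+0
    (3,0)@(7, 1): e=[2,12,86] → X
    (4,0)@(9, 1): e=[14,-16,102] → .
    (2,1)@(5, 3): e=[6,36,58] → X
    (4,1)@(9, 3): e=[30,-20,90] → .
    (1,2)@(3, 5): e=[10,60,30] → X
    (4,2)@(9, 5): e=[46,-24,78] → .
    (0,3)@(1, 7): e=[14,84,2] → X
    (3,3)@(7, 7): e=[50,0,50] → .  [on edge]
    (0,4)@(1, 9): e=[30,80,-10] → .
    (1,4)@(3, 9): e=[42,52,6] → X
    (3,4)@(7, 9): e=[66,-4,38] → .
    (1,5)@(3, 11): e=[58,48,-6] → .
    (2,10)@(5, 21): e=[150,0,-50] → .  [on edge]
  covered (12 px):
    . . . X .
    . . X X .
    . X X X .
    X X X . .
    . X X . .
    . . X . .
    . . . . .
    . . . . .
    . . . . .
    . . . . .
    . . . . .
T1:
  2·area = 6
  edge (0, 16)→(6, 0): d=(6,-16) top-left  bias=+0
  edge (6, 0)→(0, 17): d=(-6,17) right/bottom  bias=-1
  edge (0, 17)→(0, 16): d=(0,-1) top-left  bias=+0
  covered (0 px):
    . . . . .
    . . . . .
    . . . . .
    . . . . .
    . . . . .
    . . . . .
    . . . . .
    . . . . .
    . . . . .
    . . . . .
    . . . . .
T2:
  2·area = 50  (B↔C swapped to make it positive)
  edge (4, 10)→(3, 0): d=(-1,-10) top-left  bias=+0
  edge (3, 0)→(8, 0): d=(5,0) top-left  bias=+0
  edge (8, 0)→(4, 10): d=(-4,10) right/bottom  bias=-1
    (2,0)@(5, 1): e=[19,5,26] → X
    (3,0)@(7, 1): e=[39,5,6] → X
    (4,0)@(9, 1): e=[59,5,-14] → .
    (2,1)@(5, 3): e=[17,15,18] → X
    (3,1)@(7, 3): e=[37,15,-2] → .
    (2,2)@(5, 5): e=[15,25,10] → X
    (3,2)@(7, 5): e=[35,25,-10] → .
    (2,3)@(5, 7): e=[13,35,2] → X
    (3,3)@(7, 7): e=[33,35,-18] → .
    (2,4)@(5, 9): e=[11,45,-6] → .
  covered (5 px):
    . . X X .
    . . X . .
    . . X . .
    . . X . .
    . . . . .
    . . . . .
    . . . . .
    . . . . .
    . . . . .
    . . . . .
    . . . . .

Z-buffer (winner per pixel, '.' = empty):
  . . 2 2 .
  . . 2 0 .
  . 0 2 0 .
  0 0 2 . .
  . 0 0 . .
  . . 0 . .
  . . . . .
  . . . . .
  . . . . .
  . . . . .
  . . . . .

Answer: 0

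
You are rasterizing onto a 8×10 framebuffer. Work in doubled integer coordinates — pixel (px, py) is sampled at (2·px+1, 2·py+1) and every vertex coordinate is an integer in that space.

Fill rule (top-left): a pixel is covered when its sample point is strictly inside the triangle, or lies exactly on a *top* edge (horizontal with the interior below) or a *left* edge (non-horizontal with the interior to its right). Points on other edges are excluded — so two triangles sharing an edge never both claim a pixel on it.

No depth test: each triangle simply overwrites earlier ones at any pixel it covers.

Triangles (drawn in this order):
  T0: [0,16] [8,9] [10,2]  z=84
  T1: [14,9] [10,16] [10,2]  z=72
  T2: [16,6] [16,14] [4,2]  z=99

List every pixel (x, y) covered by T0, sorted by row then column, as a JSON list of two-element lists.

T0:
  2·area = 42  (B↔C swapped to make it positive)
  edge (0, 16)→(10, 2): d=(10,-14) top-left  bias=+0
  edge (10, 2)→(8, 9): d=(-2,7) right/bottom  bias=-1
  edge (8, 9)→(0, 16): d=(-8,7) right/bottom  bias=-1
    (4,2)@(9, 5): e=[16,1,25] → X
    (5,2)@(11, 5): e=[44,-13,11] → .
    (3,3)@(7, 7): e=[8,11,23] → X
    (4,3)@(9, 7): e=[36,-3,9] → .
    (2,4)@(5, 9): e=[0,21,21] → X  [on edge]
    (4,4)@(9, 9): e=[56,-7,-7] → .
    (2,5)@(5, 11): e=[20,17,5] → X
    (3,5)@(7, 11): e=[48,3,-9] → .
    (1,6)@(3, 13): e=[12,27,3] → X
    (2,6)@(5, 13): e=[40,13,-11] → .
    (0,7)@(1, 15): e=[4,37,1] → X
    (1,7)@(3, 15): e=[32,23,-13] → .
  covered (7 px):
    . . . . . . . .
    . . . . . . . .
    . . . . X . . .
    . . . X . . . .
    . . X X . . . .
    . . X . . . . .
    . X . . . . . .
    X . . . . . . .
    . . . . . . . .
    . . . . . . . .
T1:
  2·area = 56
  edge (14, 9)→(10, 16): d=(-4,7) right/bottom  bias=-1
  edge (10, 16)→(10, 2): d=(0,-14) top-left  bias=+0
  edge (10, 2)→(14, 9): d=(4,7) right/bottom  bias=-1
    (5,2)@(11, 5): e=[37,14,5] → X
    (6,2)@(13, 5): e=[23,42,-9] → .
    (5,3)@(11, 7): e=[29,14,13] → X
    (6,3)@(13, 7): e=[15,42,-1] → .
    (5,4)@(11, 9): e=[21,14,21] → X
    (6,4)@(13, 9): e=[7,42,7] → X
    (7,4)@(15, 9): e=[-7,70,-7] → .
    (5,5)@(11, 11): e=[13,14,29] → X
    (6,5)@(13, 11): e=[-1,42,15] → .
    (5,6)@(11, 13): e=[5,14,37] → X
    (6,6)@(13, 13): e=[-9,42,23] → .
    (5,7)@(11, 15): e=[-3,14,45] → .
  covered (6 px):
    . . . . . . . .
    . . . . . . . .
    . . . . . X . .
    . . . . . X . .
    . . . . . X X .
    . . . . . X . .
    . . . . . X . .
    . . . . . . . .
    . . . . . . . .
    . . . . . . . .
T2:
  2·area = 96
  edge (16, 6)→(16, 14): d=(0,8) right/bottom  bias=-1
  edge (16, 14)→(4, 2): d=(-12,-12) top-left  bias=+0
  edge (4, 2)→(16, 6): d=(12,4) right/bottom  bias=-1
    (0,0)@(1, 1): e=[120,-24,0] → .  [on edge]
    (1,0)@(3, 1): e=[104,0,-8] → .  [on edge]
    (2,1)@(5, 3): e=[88,0,8] → X  [on edge]
    (3,1)@(7, 3): e=[72,24,0] → .  [on edge]
    (2,2)@(5, 5): e=[88,-24,32] → .
    (3,2)@(7, 5): e=[72,0,24] → X  [on edge]
    (4,2)@(9, 5): e=[56,24,16] → X
    (5,2)@(11, 5): e=[40,48,8] → X
    (6,2)@(13, 5): e=[24,72,0] → .  [on edge]
    (3,3)@(7, 7): e=[72,-24,48] → .
    (4,3)@(9, 7): e=[56,0,40] → X  [on edge]
    (6,3)@(13, 7): e=[24,48,24] → X
    (5,4)@(11, 9): e=[40,0,56] → X  [on edge]
    (6,5)@(13, 11): e=[24,0,72] → X  [on edge]
    (7,6)@(15, 13): e=[8,0,88] → X  [on edge]
  covered (14 px):
    . . . . . . . .
    . . X . . . . .
    . . . X X X . .
    . . . . X X X X
    . . . . . X X X
    . . . . . . X X
    . . . . . . . X
    . . . . . . . .
    . . . . . . . .
    . . . . . . . .

Final: [[4,2],[3,3],[2,4],[3,4],[2,5],[1,6],[0,7]]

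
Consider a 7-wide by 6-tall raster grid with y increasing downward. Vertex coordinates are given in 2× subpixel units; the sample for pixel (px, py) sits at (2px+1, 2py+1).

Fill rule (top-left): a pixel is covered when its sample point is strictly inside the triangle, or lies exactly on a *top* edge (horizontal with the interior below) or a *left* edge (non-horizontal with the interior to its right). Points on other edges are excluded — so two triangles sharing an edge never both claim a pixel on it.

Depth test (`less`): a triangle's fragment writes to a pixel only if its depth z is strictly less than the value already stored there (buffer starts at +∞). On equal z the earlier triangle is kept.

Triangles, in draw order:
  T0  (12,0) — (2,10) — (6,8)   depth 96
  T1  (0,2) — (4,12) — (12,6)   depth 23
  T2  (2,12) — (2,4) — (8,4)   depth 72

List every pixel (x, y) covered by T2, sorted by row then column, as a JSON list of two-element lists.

T0:
  2·area = 20  (B↔C swapped to make it positive)
  edge (12, 0)→(6, 8): d=(-6,8) right/bottom  bias=-1
  edge (6, 8)→(2, 10): d=(-4,2) right/bottom  bias=-1
  edge (2, 10)→(12, 0): d=(10,-10) top-left  bias=+0
    (5,0)@(11, 1): e=[2,18,0] → █  [on edge]
    (6,0)@(13, 1): e=[-14,14,20] → ·
    (4,1)@(9, 3): e=[6,14,0] → █  [on edge]
    (5,1)@(11, 3): e=[-10,10,20] → ·
    (3,2)@(7, 5): e=[10,10,0] → █  [on edge]
    (4,2)@(9, 5): e=[-6,6,20] → ·
    (2,3)@(5, 7): e=[14,6,0] → █  [on edge]
    (3,3)@(7, 7): e=[-2,2,20] → ·
    (1,4)@(3, 9): e=[18,2,0] → █  [on edge]
    (2,4)@(5, 9): e=[2,-2,20] → ·
    (0,5)@(1, 11): e=[22,-2,0] → ·  [on edge]
    (1,5)@(3, 11): e=[6,-6,20] → ·
  covered (5 px):
    · · · · · █ ·
    · · · · █ · ·
    · · · █ · · ·
    · · █ · · · ·
    · █ · · · · ·
    · · · · · · ·
T1:
  2·area = 104  (B↔C swapped to make it positive)
  edge (0, 2)→(12, 6): d=(12,4) right/bottom  bias=-1
  edge (12, 6)→(4, 12): d=(-8,6) right/bottom  bias=-1
  edge (4, 12)→(0, 2): d=(-4,-10) top-left  bias=+0
    (0,1)@(1, 3): e=[8,90,6] → █
    (1,1)@(3, 3): e=[0,78,26] → ·  [on edge]
    (0,2)@(1, 5): e=[32,74,-2] → ·
    (1,2)@(3, 5): e=[24,62,18] → █
    (2,2)@(5, 5): e=[16,50,38] → █
    (3,2)@(7, 5): e=[8,38,58] → █
    (4,2)@(9, 5): e=[0,26,78] → ·  [on edge]
    (1,3)@(3, 7): e=[48,46,10] → █
    (4,3)@(9, 7): e=[24,10,70] → █
    (5,3)@(11, 7): e=[16,-2,90] → ·
    (1,4)@(3, 9): e=[72,30,2] → █
    (4,4)@(9, 9): e=[48,-6,62] → ·
  covered (12 px):
    · · · · · · ·
    █ · · · · · ·
    · █ █ █ · · ·
    · █ █ █ █ · ·
    · █ █ █ · · ·
    · · █ · · · ·
T2:
  2·area = 48
  edge (2, 12)→(2, 4): d=(0,-8) top-left  bias=+0
  edge (2, 4)→(8, 4): d=(6,0) top-left  bias=+0
  edge (8, 4)→(2, 12): d=(-6,8) right/bottom  bias=-1
    (1,2)@(3, 5): e=[8,6,34] → █
    (2,2)@(5, 5): e=[24,6,18] → █
    (3,2)@(7, 5): e=[40,6,2] → █
    (4,2)@(9, 5): e=[56,6,-14] → ·
    (1,3)@(3, 7): e=[8,18,22] → █
    (3,3)@(7, 7): e=[40,18,-10] → ·
    (1,4)@(3, 9): e=[8,30,10] → █
    (2,4)@(5, 9): e=[24,30,-6] → ·
    (1,5)@(3, 11): e=[8,42,-2] → ·
  covered (6 px):
    · · · · · · ·
    · · · · · · ·
    · █ █ █ · · ·
    · █ █ · · · ·
    · █ · · · · ·
    · · · · · · ·

Final: [[1,2],[2,2],[3,2],[1,3],[2,3],[1,4]]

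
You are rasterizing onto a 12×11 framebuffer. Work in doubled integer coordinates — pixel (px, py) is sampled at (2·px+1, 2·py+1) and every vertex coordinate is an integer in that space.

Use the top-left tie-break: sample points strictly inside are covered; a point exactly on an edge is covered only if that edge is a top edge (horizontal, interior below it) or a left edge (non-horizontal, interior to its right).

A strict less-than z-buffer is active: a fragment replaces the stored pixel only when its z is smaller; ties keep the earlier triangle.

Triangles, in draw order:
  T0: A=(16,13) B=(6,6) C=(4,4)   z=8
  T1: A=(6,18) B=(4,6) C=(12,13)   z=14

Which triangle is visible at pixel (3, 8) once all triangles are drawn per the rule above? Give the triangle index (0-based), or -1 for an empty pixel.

T0:
  2·area = 6
  edge (16, 13)→(6, 6): d=(-10,-7) top-left  bias=+0
  edge (6, 6)→(4, 4): d=(-2,-2) top-left  bias=+0
  edge (4, 4)→(16, 13): d=(12,9) right/bottom  bias=-1
    (0,0)@(1, 1): e=[15,0,-9] → ·  [on edge]
    (1,1)@(3, 3): e=[9,0,-3] → ·  [on edge]
    (2,2)@(5, 5): e=[3,0,3] → █  [on edge]
    (3,2)@(7, 5): e=[17,4,-15] → ·
    (2,3)@(5, 7): e=[-17,-4,27] → ·
    (3,3)@(7, 7): e=[-3,0,9] → ·  [on edge]
    (4,4)@(9, 9): e=[-9,0,15] → ·  [on edge]
    (5,5)@(11, 11): e=[-15,0,21] → ·  [on edge]
    (6,6)@(13, 13): e=[-21,0,27] → ·  [on edge]
    (7,7)@(15, 15): e=[-27,0,33] → ·  [on edge]
    (8,8)@(17, 17): e=[-33,0,39] → ·  [on edge]
    (9,9)@(19, 19): e=[-39,0,45] → ·  [on edge]
    (10,10)@(21, 21): e=[-45,0,51] → ·  [on edge]
  covered (1 px):
    · · · · · · · · · · · ·
    · · · · · · · · · · · ·
    · · █ · · · · · · · · ·
    · · · · · · · · · · · ·
    · · · · · · · · · · · ·
    · · · · · · · · · · · ·
    · · · · · · · · · · · ·
    · · · · · · · · · · · ·
    · · · · · · · · · · · ·
    · · · · · · · · · · · ·
    · · · · · · · · · · · ·
T1:
  2·area = 82
  edge (6, 18)→(4, 6): d=(-2,-12) top-left  bias=+0
  edge (4, 6)→(12, 13): d=(8,7) right/bottom  bias=-1
  edge (12, 13)→(6, 18): d=(-6,5) right/bottom  bias=-1
    (2,3)@(5, 7): e=[10,1,71] → █
    (3,3)@(7, 7): e=[34,-13,61] → ·
    (2,4)@(5, 9): e=[6,17,59] → █
    (3,4)@(7, 9): e=[30,3,49] → █
    (4,4)@(9, 9): e=[54,-11,39] → ·
    (2,5)@(5, 11): e=[2,33,47] → █
    (4,5)@(9, 11): e=[50,5,27] → █
    (5,5)@(11, 11): e=[74,-9,17] → ·
    (2,6)@(5, 13): e=[-2,49,35] → ·
    (3,6)@(7, 13): e=[22,35,25] → █
    (5,6)@(11, 13): e=[70,7,5] → █
    (6,6)@(13, 13): e=[94,-7,-5] → ·
  covered (12 px):
    · · · · · · · · · · · ·
    · · · · · · · · · · · ·
    · · · · · · · · · · · ·
    · · █ · · · · · · · · ·
    · · █ █ · · · · · · · ·
    · · █ █ █ · · · · · · ·
    · · · █ █ █ · · · · · ·
    · · · █ █ · · · · · · ·
    · · · █ · · · · · · · ·
    · · · · · · · · · · · ·
    · · · · · · · · · · · ·

Z-buffer (winner per pixel, '.' = empty):
  . . . . . . . . . . . .
  . . . . . . . . . . . .
  . . 0 . . . . . . . . .
  . . 1 . . . . . . . . .
  . . 1 1 . . . . . . . .
  . . 1 1 1 . . . . . . .
  . . . 1 1 1 . . . . . .
  . . . 1 1 . . . . . . .
  . . . 1 . . . . . . . .
  . . . . . . . . . . . .
  . . . . . . . . . . . .

Answer: 1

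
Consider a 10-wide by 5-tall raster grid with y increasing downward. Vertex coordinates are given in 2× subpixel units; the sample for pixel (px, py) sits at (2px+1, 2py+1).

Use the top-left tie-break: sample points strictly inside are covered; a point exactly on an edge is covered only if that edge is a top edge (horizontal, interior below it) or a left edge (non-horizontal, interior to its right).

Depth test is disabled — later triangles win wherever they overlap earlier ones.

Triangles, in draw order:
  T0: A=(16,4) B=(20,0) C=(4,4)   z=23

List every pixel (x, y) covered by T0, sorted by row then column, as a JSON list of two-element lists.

T0:
  2·area = 48  (B↔C swapped to make it positive)
  edge (16, 4)→(4, 4): d=(-12,0) right/bottom  bias=-1
  edge (4, 4)→(20, 0): d=(16,-4) top-left  bias=+0
  edge (20, 0)→(16, 4): d=(-4,4) right/bottom  bias=-1
    (8,0)@(17, 1): e=[36,4,8] → X
    (9,0)@(19, 1): e=[36,12,0] → .  [on edge]
    (4,1)@(9, 3): e=[12,4,32] → X
    (5,1)@(11, 3): e=[12,12,24] → X
    (6,1)@(13, 3): e=[12,20,16] → X
    (7,1)@(15, 3): e=[12,28,8] → X
    (8,1)@(17, 3): e=[12,36,0] → .  [on edge]
    (4,2)@(9, 5): e=[-12,36,24] → .
    (5,2)@(11, 5): e=[-12,44,16] → .
    (6,2)@(13, 5): e=[-12,52,8] → .
    (7,2)@(15, 5): e=[-12,60,0] → .  [on edge]
    (6,3)@(13, 7): e=[-36,84,0] → .  [on edge]
    (5,4)@(11, 9): e=[-60,108,0] → .  [on edge]
  covered (5 px):
    . . . . . . . . X .
    . . . . X X X X . .
    . . . . . . . . . .
    . . . . . . . . . .
    . . . . . . . . . .

Answer: [[8,0],[4,1],[5,1],[6,1],[7,1]]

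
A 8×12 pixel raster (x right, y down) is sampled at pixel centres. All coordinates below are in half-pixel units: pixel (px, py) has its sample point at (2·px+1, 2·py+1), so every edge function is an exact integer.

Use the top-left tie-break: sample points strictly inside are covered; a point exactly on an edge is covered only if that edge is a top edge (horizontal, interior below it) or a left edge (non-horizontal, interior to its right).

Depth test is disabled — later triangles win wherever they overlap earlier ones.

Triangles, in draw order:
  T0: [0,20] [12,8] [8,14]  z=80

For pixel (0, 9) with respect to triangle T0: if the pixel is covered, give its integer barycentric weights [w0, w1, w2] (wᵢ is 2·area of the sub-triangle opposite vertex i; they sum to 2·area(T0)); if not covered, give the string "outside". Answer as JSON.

T0:
  2·area = 24
  edge (0, 20)→(12, 8): d=(12,-12) top-left  bias=+0
  edge (12, 8)→(8, 14): d=(-4,6) right/bottom  bias=-1
  edge (8, 14)→(0, 20): d=(-8,6) right/bottom  bias=-1
    (7,2)@(15, 5): e=[0,-6,30] → ·  [on edge]
    (6,3)@(13, 7): e=[0,-2,26] → ·  [on edge]
    (5,4)@(11, 9): e=[0,2,22] → █  [on edge]
    (6,4)@(13, 9): e=[24,-10,10] → ·
    (4,5)@(9, 11): e=[0,6,18] → █  [on edge]
    (5,5)@(11, 11): e=[24,-6,6] → ·
    (3,6)@(7, 13): e=[0,10,14] → █  [on edge]
    (4,6)@(9, 13): e=[24,-2,2] → ·
    (2,7)@(5, 15): e=[0,14,10] → █  [on edge]
    (3,7)@(7, 15): e=[24,2,-2] → ·
    (1,8)@(3, 17): e=[0,18,6] → █  [on edge]
    (2,8)@(5, 17): e=[24,6,-6] → ·
    (0,9)@(1, 19): e=[0,22,2] → █  [on edge]
  covered (6 px):
    · · · · · · · ·
    · · · · · · · ·
    · · · · · · · ·
    · · · · · · · ·
    · · · · · █ · ·
    · · · · █ · · ·
    · · · █ · · · ·
    · · █ · · · · ·
    · █ · · · · · ·
    █ · · · · · · ·
    · · · · · · · ·
    · · · · · · · ·

Final: [22,2,0]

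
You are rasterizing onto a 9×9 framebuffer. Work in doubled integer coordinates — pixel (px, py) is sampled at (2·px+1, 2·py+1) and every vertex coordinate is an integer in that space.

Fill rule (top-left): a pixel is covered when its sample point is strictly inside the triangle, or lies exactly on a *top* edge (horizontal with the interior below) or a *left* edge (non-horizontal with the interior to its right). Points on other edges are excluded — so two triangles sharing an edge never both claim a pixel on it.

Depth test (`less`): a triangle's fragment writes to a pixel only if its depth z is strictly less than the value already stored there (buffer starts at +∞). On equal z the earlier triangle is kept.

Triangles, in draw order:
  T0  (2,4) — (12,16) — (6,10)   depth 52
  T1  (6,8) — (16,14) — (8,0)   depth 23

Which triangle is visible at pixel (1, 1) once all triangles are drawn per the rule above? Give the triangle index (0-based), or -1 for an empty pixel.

T0:
  2·area = 12
  edge (2, 4)→(12, 16): d=(10,12) right/bottom  bias=-1
  edge (12, 16)→(6, 10): d=(-6,-6) top-left  bias=+0
  edge (6, 10)→(2, 4): d=(-4,-6) top-left  bias=+0
    (0,2)@(1, 5): e=[22,0,-10] → ·  [on edge]
    (1,3)@(3, 7): e=[18,0,-6] → ·  [on edge]
    (2,4)@(5, 9): e=[14,0,-2] → ·  [on edge]
    (3,5)@(7, 11): e=[10,0,2] → █  [on edge]
    (4,5)@(9, 11): e=[-14,12,14] → ·
    (3,6)@(7, 13): e=[30,-12,-6] → ·
    (4,6)@(9, 13): e=[6,0,6] → █  [on edge]
    (5,6)@(11, 13): e=[-18,12,18] → ·
    (4,7)@(9, 15): e=[26,-12,-2] → ·
    (5,7)@(11, 15): e=[2,0,10] → █  [on edge]
    (6,7)@(13, 15): e=[-22,12,22] → ·
    (5,8)@(11, 17): e=[22,-12,2] → ·
    (6,8)@(13, 17): e=[-2,0,14] → ·  [on edge]
  covered (3 px):
    · · · · · · · · ·
    · · · · · · · · ·
    · · · · · · · · ·
    · · · · · · · · ·
    · · · · · · · · ·
    · · · █ · · · · ·
    · · · · █ · · · ·
    · · · · · █ · · ·
    · · · · · · · · ·
T1:
  2·area = 92  (B↔C swapped to make it positive)
  edge (6, 8)→(8, 0): d=(2,-8) top-left  bias=+0
  edge (8, 0)→(16, 14): d=(8,14) right/bottom  bias=-1
  edge (16, 14)→(6, 8): d=(-10,-6) top-left  bias=+0
    (4,1)@(9, 3): e=[14,10,68] → █
    (5,1)@(11, 3): e=[30,-18,80] → ·
    (0,2)@(1, 5): e=[-46,138,0] → ·  [on edge]
    (3,2)@(7, 5): e=[2,54,36] → █
    (5,2)@(11, 5): e=[34,-2,60] → ·
    (3,3)@(7, 7): e=[6,70,16] → █
    (5,3)@(11, 7): e=[38,14,40] → █
    (6,3)@(13, 7): e=[54,-14,52] → ·
    (3,4)@(7, 9): e=[10,86,-4] → ·
    (4,4)@(9, 9): e=[26,58,8] → █
    (6,4)@(13, 9): e=[58,2,32] → █
    (7,4)@(15, 9): e=[74,-26,44] → ·
    (5,5)@(11, 11): e=[46,46,0] → █  [on edge]
  covered (12 px):
    · · · · · · · · ·
    · · · · █ · · · ·
    · · · █ █ · · · ·
    · · · █ █ █ · · ·
    · · · · █ █ █ · ·
    · · · · · █ █ · ·
    · · · · · · · █ ·
    · · · · · · · · ·
    · · · · · · · · ·

Z-buffer (winner per pixel, '.' = empty):
  . . . . . . . . .
  . . . . 1 . . . .
  . . . 1 1 . . . .
  . . . 1 1 1 . . .
  . . . . 1 1 1 . .
  . . . 0 . 1 1 . .
  . . . . 0 . . 1 .
  . . . . . 0 . . .
  . . . . . . . . .

Answer: -1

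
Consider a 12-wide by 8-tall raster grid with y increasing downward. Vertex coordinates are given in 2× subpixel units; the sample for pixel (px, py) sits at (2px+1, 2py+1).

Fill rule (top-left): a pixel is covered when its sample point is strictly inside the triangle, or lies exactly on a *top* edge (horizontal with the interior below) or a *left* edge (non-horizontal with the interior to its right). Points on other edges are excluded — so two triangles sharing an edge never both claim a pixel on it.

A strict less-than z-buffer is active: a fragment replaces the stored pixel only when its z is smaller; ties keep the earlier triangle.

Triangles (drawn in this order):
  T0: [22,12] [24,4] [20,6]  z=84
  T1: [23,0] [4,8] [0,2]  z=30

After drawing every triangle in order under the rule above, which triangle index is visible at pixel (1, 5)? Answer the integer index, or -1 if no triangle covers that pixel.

T0:
  2·area = 28  (B↔C swapped to make it positive)
  edge (22, 12)→(20, 6): d=(-2,-6) top-left  bias=+0
  edge (20, 6)→(24, 4): d=(4,-2) top-left  bias=+0
  edge (24, 4)→(22, 12): d=(-2,8) right/bottom  bias=-1
    (9,1)@(19, 3): e=[0,-14,42] → .  [on edge]
    (11,2)@(23, 5): e=[20,2,6] → X
    (10,3)@(21, 7): e=[4,6,18] → X
    (10,4)@(21, 9): e=[0,14,14] → X  [on edge]
    (11,4)@(23, 9): e=[12,18,-2] → .
    (10,5)@(21, 11): e=[-4,22,10] → .
    (11,7)@(23, 15): e=[0,42,-14] → .  [on edge]
  covered (4 px):
    . . . . . . . . . . . .
    . . . . . . . . . . . .
    . . . . . . . . . . . X
    . . . . . . . . . . X X
    . . . . . . . . . . X .
    . . . . . . . . . . . .
    . . . . . . . . . . . .
    . . . . . . . . . . . .
T1:
  2·area = 146
  edge (23, 0)→(4, 8): d=(-19,8) right/bottom  bias=-1
  edge (4, 8)→(0, 2): d=(-4,-6) top-left  bias=+0
  edge (0, 2)→(23, 0): d=(23,-2) top-left  bias=+0
    (6,0)@(13, 1): e=[61,82,3] → X
    (7,0)@(15, 1): e=[45,94,7] → X
    (8,0)@(17, 1): e=[29,106,11] → X
    (9,0)@(19, 1): e=[13,118,15] → X
    (10,0)@(21, 1): e=[-3,130,19] → .
    (0,1)@(1, 3): e=[119,2,25] → X
    (1,1)@(3, 3): e=[103,14,29] → X
    (2,1)@(5, 3): e=[87,26,33] → X
    (3,1)@(7, 3): e=[71,38,37] → X
    (4,1)@(9, 3): e=[55,50,41] → X
    (5,1)@(11, 3): e=[39,62,45] → X
    (8,1)@(17, 3): e=[-9,98,57] → .
  covered (18 px):
    . . . . . . X X X X . .
    X X X X X X X X . . . .
    . X X X X X . . . . . .
    . . X . . . . . . . . .
    . . . . . . . . . . . .
    . . . . . . . . . . . .
    . . . . . . . . . . . .
    . . . . . . . . . . . .

Z-buffer (winner per pixel, '.' = empty):
  . . . . . . 1 1 1 1 . .
  1 1 1 1 1 1 1 1 . . . .
  . 1 1 1 1 1 . . . . . 0
  . . 1 . . . . . . . 0 0
  . . . . . . . . . . 0 .
  . . . . . . . . . . . .
  . . . . . . . . . . . .
  . . . . . . . . . . . .

Answer: -1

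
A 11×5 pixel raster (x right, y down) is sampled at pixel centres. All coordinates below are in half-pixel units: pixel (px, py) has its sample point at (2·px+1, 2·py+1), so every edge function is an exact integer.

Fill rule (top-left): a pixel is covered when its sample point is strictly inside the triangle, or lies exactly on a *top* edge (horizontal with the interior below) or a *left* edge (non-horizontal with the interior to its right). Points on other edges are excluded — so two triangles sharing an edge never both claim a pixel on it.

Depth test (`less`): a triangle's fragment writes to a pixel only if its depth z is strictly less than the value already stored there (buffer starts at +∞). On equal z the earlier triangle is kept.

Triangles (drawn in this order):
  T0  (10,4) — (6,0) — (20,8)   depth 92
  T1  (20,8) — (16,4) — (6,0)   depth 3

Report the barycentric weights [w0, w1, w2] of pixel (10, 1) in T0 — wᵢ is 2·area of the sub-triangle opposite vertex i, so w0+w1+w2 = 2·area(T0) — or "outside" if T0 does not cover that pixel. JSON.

T0:
  2·area = 24
  edge (10, 4)→(6, 0): d=(-4,-4) top-left  bias=+0
  edge (6, 0)→(20, 8): d=(14,8) right/bottom  bias=-1
  edge (20, 8)→(10, 4): d=(-10,-4) top-left  bias=+0
    (3,0)@(7, 1): e=[0,6,18] → #  [on edge]
    (4,0)@(9, 1): e=[8,-10,26] → ·
    (3,1)@(7, 3): e=[-8,34,-2] → ·
    (4,1)@(9, 3): e=[0,18,6] → #  [on edge]
    (5,1)@(11, 3): e=[8,2,14] → #
    (6,1)@(13, 3): e=[16,-14,22] → ·
    (4,2)@(9, 5): e=[-8,46,-14] → ·
    (5,2)@(11, 5): e=[0,30,-6] → ·  [on edge]
    (6,2)@(13, 5): e=[8,14,2] → #
    (7,2)@(15, 5): e=[16,-2,10] → ·
    (6,3)@(13, 7): e=[0,42,-18] → ·  [on edge]
    (7,4)@(15, 9): e=[0,54,-30] → ·  [on edge]
  covered (4 px):
    · · · # · · · · · · ·
    · · · · # # · · · · ·
    · · · · · · # · · · ·
    · · · · · · · · · · ·
    · · · · · · · · · · ·
T1:
  2·area = 24  (B↔C swapped to make it positive)
  edge (20, 8)→(6, 0): d=(-14,-8) top-left  bias=+0
  edge (6, 0)→(16, 4): d=(10,4) right/bottom  bias=-1
  edge (16, 4)→(20, 8): d=(4,4) right/bottom  bias=-1
    (6,0)@(13, 1): e=[42,-18,0] → ·  [on edge]
    (6,1)@(13, 3): e=[14,2,8] → #
    (7,1)@(15, 3): e=[30,-6,0] → ·  [on edge]
    (6,2)@(13, 5): e=[-14,22,16] → ·
    (7,2)@(15, 5): e=[2,14,8] → #
    (8,2)@(17, 5): e=[18,6,0] → ·  [on edge]
    (7,3)@(15, 7): e=[-26,34,16] → ·
    (9,3)@(19, 7): e=[6,18,0] → ·  [on edge]
    (10,4)@(21, 9): e=[-6,30,0] → ·  [on edge]
  covered (2 px):
    · · · · · · · · · · ·
    · · · · · · # · · · ·
    · · · · · · · # · · ·
    · · · · · · · · · · ·
    · · · · · · · · · · ·

Final: "outside"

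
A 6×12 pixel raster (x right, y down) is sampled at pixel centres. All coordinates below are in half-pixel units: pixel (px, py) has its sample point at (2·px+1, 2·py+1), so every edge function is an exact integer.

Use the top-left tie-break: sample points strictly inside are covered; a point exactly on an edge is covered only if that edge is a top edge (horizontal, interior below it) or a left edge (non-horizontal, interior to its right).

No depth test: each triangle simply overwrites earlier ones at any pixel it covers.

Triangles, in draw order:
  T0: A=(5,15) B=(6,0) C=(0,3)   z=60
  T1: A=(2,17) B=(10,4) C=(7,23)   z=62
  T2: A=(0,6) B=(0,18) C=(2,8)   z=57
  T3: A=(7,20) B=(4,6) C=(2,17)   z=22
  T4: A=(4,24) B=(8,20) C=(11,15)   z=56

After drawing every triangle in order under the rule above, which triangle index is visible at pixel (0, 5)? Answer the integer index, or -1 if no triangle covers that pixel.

T0:
  2·area = 87  (B↔C swapped to make it positive)
  edge (5, 15)→(0, 3): d=(-5,-12) top-left  bias=+0
  edge (0, 3)→(6, 0): d=(6,-3) top-left  bias=+0
  edge (6, 0)→(5, 15): d=(-1,15) right/bottom  bias=-1
    (2,0)@(5, 1): e=[70,3,14] → X
    (3,0)@(7, 1): e=[94,9,-16] → .
    (0,1)@(1, 3): e=[12,3,72] → X
    (1,1)@(3, 3): e=[36,9,42] → X
    (3,1)@(7, 3): e=[84,21,-18] → .
    (0,2)@(1, 5): e=[2,15,70] → X
    (3,2)@(7, 5): e=[74,33,-20] → .
    (0,3)@(1, 7): e=[-8,27,68] → .
    (1,3)@(3, 7): e=[16,33,38] → X
    (3,3)@(7, 7): e=[64,45,-22] → .
    (1,4)@(3, 9): e=[6,45,36] → X
    (3,4)@(7, 9): e=[54,57,-24] → .
    (2,7)@(5, 15): e=[0,87,0] → .  [on edge]
  covered (13 px):
    . . X . . .
    X X X . . .
    X X X . . .
    . X X . . .
    . X X . . .
    . . X . . .
    . . X . . .
    . . . . . .
    . . . . . .
    . . . . . .
    . . . . . .
    . . . . . .
T1:
  2·area = 113
  edge (2, 17)→(10, 4): d=(8,-13) top-left  bias=+0
  edge (10, 4)→(7, 23): d=(-3,19) right/bottom  bias=-1
  edge (7, 23)→(2, 17): d=(-5,-6) top-left  bias=+0
    (4,3)@(9, 7): e=[11,10,92] → X
    (5,3)@(11, 7): e=[37,-28,104] → .
    (3,4)@(7, 9): e=[1,42,70] → X
    (5,4)@(11, 9): e=[53,-34,94] → .
    (3,5)@(7, 11): e=[17,36,60] → X
    (4,5)@(9, 11): e=[43,-2,72] → .
    (2,6)@(5, 13): e=[7,68,38] → X
    (4,6)@(9, 13): e=[59,-8,62] → .
    (2,7)@(5, 15): e=[23,62,28] → X
    (4,7)@(9, 15): e=[75,-14,52] → .
    (1,8)@(3, 17): e=[13,94,6] → X
    (4,8)@(9, 17): e=[91,-20,42] → .
    (3,11)@(7, 23): e=[113,0,0] → .  [on edge]
  covered (14 px):
    . . . . . .
    . . . . . .
    . . . . . .
    . . . . X .
    . . . X X .
    . . . X . .
    . . X X . .
    . . X X . .
    . X X X . .
    . . X X . .
    . . . X . .
    . . . . . .
T2:
  2·area = 24  (B↔C swapped to make it positive)
  edge (0, 6)→(2, 8): d=(2,2) right/bottom  bias=-1
  edge (2, 8)→(0, 18): d=(-2,10) right/bottom  bias=-1
  edge (0, 18)→(0, 6): d=(0,-12) top-left  bias=+0
    (1,1)@(3, 3): e=[-12,0,36] → .  [on edge]
    (0,3)@(1, 7): e=[0,12,12] → .  [on edge]
    (0,4)@(1, 9): e=[4,8,12] → X
    (1,4)@(3, 9): e=[0,-12,36] → .  [on edge]
    (0,5)@(1, 11): e=[8,4,12] → X
    (1,5)@(3, 11): e=[4,-16,36] → .
    (2,5)@(5, 11): e=[0,-36,60] → .  [on edge]
    (0,6)@(1, 13): e=[12,0,12] → .  [on edge]
    (3,6)@(7, 13): e=[0,-60,84] → .  [on edge]
    (4,7)@(9, 15): e=[0,-84,108] → .  [on edge]
    (5,8)@(11, 17): e=[0,-108,132] → .  [on edge]
  covered (2 px):
    . . . . . .
    . . . . . .
    . . . . . .
    . . . . . .
    X . . . . .
    X . . . . .
    . . . . . .
    . . . . . .
    . . . . . .
    . . . . . .
    . . . . . .
    . . . . . .
T3:
  2·area = 61  (B↔C swapped to make it positive)
  edge (7, 20)→(2, 17): d=(-5,-3) top-left  bias=+0
  edge (2, 17)→(4, 6): d=(2,-11) top-left  bias=+0
  edge (4, 6)→(7, 20): d=(3,14) right/bottom  bias=-1
    (2,5)@(5, 11): e=[39,21,1] → X
    (3,5)@(7, 11): e=[45,43,-27] → .
    (1,6)@(3, 13): e=[23,3,35] → X
    (3,6)@(7, 13): e=[35,47,-21] → .
    (1,7)@(3, 15): e=[13,7,41] → X
    (3,7)@(7, 15): e=[25,51,-15] → .
    (1,8)@(3, 17): e=[3,11,47] → X
    (3,8)@(7, 17): e=[15,55,-9] → .
    (1,9)@(3, 19): e=[-7,15,53] → .
    (2,9)@(5, 19): e=[-1,37,25] → .
  covered (7 px):
    . . . . . .
    . . . . . .
    . . . . . .
    . . . . . .
    . . . . . .
    . . X . . .
    . X X . . .
    . X X . . .
    . X X . . .
    . . . . . .
    . . . . . .
    . . . . . .
T4:
  2·area = 8  (B↔C swapped to make it positive)
  edge (4, 24)→(11, 15): d=(7,-9) top-left  bias=+0
  edge (11, 15)→(8, 20): d=(-3,5) right/bottom  bias=-1
  edge (8, 20)→(4, 24): d=(-4,4) right/bottom  bias=-1
    (5,7)@(11, 15): e=[0,0,8] → .  [on edge]
    (5,8)@(11, 17): e=[14,-6,0] → .  [on edge]
    (4,9)@(9, 19): e=[10,-2,0] → .  [on edge]
    (3,10)@(7, 21): e=[6,2,0] → .  [on edge]
    (2,11)@(5, 23): e=[2,6,0] → .  [on edge]
  covered (0 px):
    . . . . . .
    . . . . . .
    . . . . . .
    . . . . . .
    . . . . . .
    . . . . . .
    . . . . . .
    . . . . . .
    . . . . . .
    . . . . . .
    . . . . . .
    . . . . . .

Z-buffer (winner per pixel, '.' = empty):
  . . 0 . . .
  0 0 0 . . .
  0 0 0 . . .
  . 0 0 . 1 .
  2 0 0 1 1 .
  2 . 3 1 . .
  . 3 3 1 . .
  . 3 3 1 . .
  . 3 3 1 . .
  . . 1 1 . .
  . . . 1 . .
  . . . . . .

Result: 2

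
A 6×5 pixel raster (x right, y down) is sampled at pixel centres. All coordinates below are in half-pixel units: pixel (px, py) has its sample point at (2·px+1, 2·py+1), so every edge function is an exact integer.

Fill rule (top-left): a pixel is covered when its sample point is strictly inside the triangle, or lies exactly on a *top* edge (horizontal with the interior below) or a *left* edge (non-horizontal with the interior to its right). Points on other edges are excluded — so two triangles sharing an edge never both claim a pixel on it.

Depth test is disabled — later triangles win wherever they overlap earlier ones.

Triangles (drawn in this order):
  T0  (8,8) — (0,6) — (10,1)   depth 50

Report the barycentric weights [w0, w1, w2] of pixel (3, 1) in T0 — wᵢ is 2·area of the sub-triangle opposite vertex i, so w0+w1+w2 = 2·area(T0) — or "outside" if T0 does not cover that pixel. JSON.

T0:
  2·area = 60
  edge (8, 8)→(0, 6): d=(-8,-2) top-left  bias=+0
  edge (0, 6)→(10, 1): d=(10,-5) top-left  bias=+0
  edge (10, 1)→(8, 8): d=(-2,7) right/bottom  bias=-1
    (3,1)@(7, 3): e=[38,5,17] → X
    (4,1)@(9, 3): e=[42,15,3] → X
    (5,1)@(11, 3): e=[46,25,-11] → .
    (1,2)@(3, 5): e=[14,5,41] → X
    (2,2)@(5, 5): e=[18,15,27] → X
    (4,2)@(9, 5): e=[26,35,-1] → .
    (1,3)@(3, 7): e=[-2,25,37] → .
    (2,3)@(5, 7): e=[2,35,23] → X
    (4,3)@(9, 7): e=[10,55,-5] → .
    (2,4)@(5, 9): e=[-14,55,19] → .
    (3,4)@(7, 9): e=[-10,65,5] → .
  covered (7 px):
    . . . . . .
    . . . X X .
    . X X X . .
    . . X X . .
    . . . . . .

Result: [5,17,38]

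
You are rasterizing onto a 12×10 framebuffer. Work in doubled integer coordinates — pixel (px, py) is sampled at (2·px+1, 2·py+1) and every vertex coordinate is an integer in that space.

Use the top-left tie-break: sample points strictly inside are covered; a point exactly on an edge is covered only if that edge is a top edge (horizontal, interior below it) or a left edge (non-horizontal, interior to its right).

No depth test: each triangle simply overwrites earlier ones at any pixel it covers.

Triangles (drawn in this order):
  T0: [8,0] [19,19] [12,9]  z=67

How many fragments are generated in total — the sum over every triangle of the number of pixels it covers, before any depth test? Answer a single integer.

T0:
  2·area = 23
  edge (8, 0)→(19, 19): d=(11,19) right/bottom  bias=-1
  edge (19, 19)→(12, 9): d=(-7,-10) top-left  bias=+0
  edge (12, 9)→(8, 0): d=(-4,-9) top-left  bias=+0
    (6,4)@(13, 9): e=[4,10,9] → █
    (7,4)@(15, 9): e=[-34,30,27] → ·
    (6,5)@(13, 11): e=[26,-4,1] → ·
    (7,6)@(15, 13): e=[10,2,11] → █
    (8,6)@(17, 13): e=[-28,22,29] → ·
    (7,7)@(15, 15): e=[32,-12,3] → ·
    (9,9)@(19, 19): e=[0,0,23] → ·  [on edge]
  covered (2 px):
    · · · · · · · · · · · ·
    · · · · · · · · · · · ·
    · · · · · · · · · · · ·
    · · · · · · · · · · · ·
    · · · · · · █ · · · · ·
    · · · · · · · · · · · ·
    · · · · · · · █ · · · ·
    · · · · · · · · · · · ·
    · · · · · · · · · · · ·
    · · · · · · · · · · · ·

Answer: 2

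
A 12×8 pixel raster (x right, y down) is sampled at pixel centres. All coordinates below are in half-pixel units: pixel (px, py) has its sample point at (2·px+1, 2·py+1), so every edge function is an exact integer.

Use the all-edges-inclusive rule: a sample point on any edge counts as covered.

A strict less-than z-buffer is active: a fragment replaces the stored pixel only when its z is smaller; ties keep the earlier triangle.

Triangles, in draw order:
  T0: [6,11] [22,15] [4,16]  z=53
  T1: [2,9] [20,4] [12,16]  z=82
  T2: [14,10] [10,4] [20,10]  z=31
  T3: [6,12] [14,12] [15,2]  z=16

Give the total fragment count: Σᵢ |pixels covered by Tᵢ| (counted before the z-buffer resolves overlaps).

T0:
  2·area = 88
  edge (6, 11)→(22, 15): d=(16,4) inclusive
  edge (22, 15)→(4, 16): d=(-18,1) inclusive
  edge (4, 16)→(6, 11): d=(2,-5) inclusive
    (3,6)@(7, 13): e=[28,51,9] → #
    (4,6)@(9, 13): e=[20,49,19] → #
    (5,6)@(11, 13): e=[12,47,29] → #
    (6,6)@(13, 13): e=[4,45,39] → #
    (7,6)@(15, 13): e=[-4,43,49] → ·
    (2,7)@(5, 15): e=[68,17,3] → #
    (7,7)@(15, 15): e=[28,7,53] → #
    (8,7)@(17, 15): e=[20,5,63] → #
    (9,7)@(19, 15): e=[12,3,73] → #
    (10,7)@(21, 15): e=[4,1,83] → #
    (11,7)@(23, 15): e=[-4,-1,93] → ·
  covered (13 px):
    · · · · · · · · · · · ·
    · · · · · · · · · · · ·
    · · · · · · · · · · · ·
    · · · · · · · · · · · ·
    · · · · · · · · · · · ·
    · · · · · · · · · · · ·
    · · · # # # # · · · · ·
    · · # # # # # # # # # ·
T1:
  2·area = 176
  edge (2, 9)→(20, 4): d=(18,-5) inclusive
  edge (20, 4)→(12, 16): d=(-8,12) inclusive
  edge (12, 16)→(2, 9): d=(-10,-7) inclusive
    (8,2)@(17, 5): e=[3,28,145] → #
    (9,2)@(19, 5): e=[13,4,159] → #
    (10,2)@(21, 5): e=[23,-20,173] → ·
    (5,3)@(11, 7): e=[9,84,83] → #
    (6,3)@(13, 7): e=[19,60,97] → #
    (7,3)@(15, 7): e=[29,36,111] → #
    (9,3)@(19, 7): e=[49,-12,139] → ·
    (1,4)@(3, 9): e=[5,164,7] → #
    (2,4)@(5, 9): e=[15,140,21] → #
    (3,4)@(7, 9): e=[25,116,35] → #
    (4,4)@(9, 9): e=[35,92,49] → #
    (8,4)@(17, 9): e=[75,-4,105] → ·
  covered (23 px):
    · · · · · · · · · · · ·
    · · · · · · · · · · · ·
    · · · · · · · · # # · ·
    · · · · · # # # # · · ·
    · # # # # # # # · · · ·
    · · # # # # # # · · · ·
    · · · · # # # · · · · ·
    · · · · · # · · · · · ·
T2:
  2·area = 36
  edge (14, 10)→(10, 4): d=(-4,-6) inclusive
  edge (10, 4)→(20, 10): d=(10,6) inclusive
  edge (20, 10)→(14, 10): d=(-6,0) inclusive
    (2,0)@(5, 1): e=[-18,0,54] → ·  [on edge]
    (5,2)@(11, 5): e=[2,4,30] → #
    (6,2)@(13, 5): e=[14,-8,30] → ·
    (5,3)@(11, 7): e=[-6,24,18] → ·
    (6,3)@(13, 7): e=[6,12,18] → #
    (7,3)@(15, 7): e=[18,0,18] → #  [on edge]
    (8,3)@(17, 7): e=[30,-12,18] → ·
    (6,4)@(13, 9): e=[-2,32,6] → ·
    (7,4)@(15, 9): e=[10,20,6] → #
    (8,4)@(17, 9): e=[22,8,6] → #
    (9,4)@(19, 9): e=[34,-4,6] → ·
    (7,5)@(15, 11): e=[2,40,-6] → ·
  covered (5 px):
    · · · · · · · · · · · ·
    · · · · · · · · · · · ·
    · · · · · # · · · · · ·
    · · · · · · # # · · · ·
    · · · · · · · # # · · ·
    · · · · · · · · · · · ·
    · · · · · · · · · · · ·
    · · · · · · · · · · · ·
T3:
  2·area = 80  (B↔C swapped to make it positive)
  edge (6, 12)→(15, 2): d=(9,-10) inclusive
  edge (15, 2)→(14, 12): d=(-1,10) inclusive
  edge (14, 12)→(6, 12): d=(-8,0) inclusive
    (6,2)@(13, 5): e=[7,17,56] → #
    (7,2)@(15, 5): e=[27,-3,56] → ·
    (5,3)@(11, 7): e=[5,35,40] → #
    (7,3)@(15, 7): e=[45,-5,40] → ·
    (4,4)@(9, 9): e=[3,53,24] → #
    (7,4)@(15, 9): e=[63,-7,24] → ·
    (3,5)@(7, 11): e=[1,71,8] → #
    (7,5)@(15, 11): e=[81,-9,8] → ·
    (3,6)@(7, 13): e=[19,69,-8] → ·
    (4,6)@(9, 13): e=[39,49,-8] → ·
    (5,6)@(11, 13): e=[59,29,-8] → ·
    (6,6)@(13, 13): e=[79,9,-8] → ·
  covered (10 px):
    · · · · · · · · · · · ·
    · · · · · · · · · · · ·
    · · · · · · # · · · · ·
    · · · · · # # · · · · ·
    · · · · # # # · · · · ·
    · · · # # # # · · · · ·
    · · · · · · · · · · · ·
    · · · · · · · · · · · ·

Answer: 51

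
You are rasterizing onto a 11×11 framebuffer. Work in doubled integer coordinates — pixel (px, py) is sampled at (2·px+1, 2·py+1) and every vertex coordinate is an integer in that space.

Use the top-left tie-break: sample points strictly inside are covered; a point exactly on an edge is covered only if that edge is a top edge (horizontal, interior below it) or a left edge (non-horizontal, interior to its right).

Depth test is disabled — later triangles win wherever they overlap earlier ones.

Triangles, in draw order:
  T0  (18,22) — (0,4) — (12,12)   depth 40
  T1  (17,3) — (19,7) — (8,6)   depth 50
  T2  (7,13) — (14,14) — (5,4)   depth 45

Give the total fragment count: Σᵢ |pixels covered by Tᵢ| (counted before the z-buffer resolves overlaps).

T0:
  2·area = 72
  edge (18, 22)→(0, 4): d=(-18,-18) top-left  bias=+0
  edge (0, 4)→(12, 12): d=(12,8) right/bottom  bias=-1
  edge (12, 12)→(18, 22): d=(6,10) right/bottom  bias=-1
    (0,2)@(1, 5): e=[0,4,68] → █  [on edge]
    (1,2)@(3, 5): e=[36,-12,48] → ·
    (0,3)@(1, 7): e=[-36,28,80] → ·
    (1,3)@(3, 7): e=[0,12,60] → █  [on edge]
    (2,3)@(5, 7): e=[36,-4,40] → ·
    (4,3)@(9, 7): e=[108,-36,0] → ·  [on edge]
    (1,4)@(3, 9): e=[-36,36,72] → ·
    (2,4)@(5, 9): e=[0,20,52] → █  [on edge]
    (3,4)@(7, 9): e=[36,4,32] → █
    (4,4)@(9, 9): e=[72,-12,12] → ·
    (2,5)@(5, 11): e=[-36,44,64] → ·
    (3,5)@(7, 11): e=[0,28,44] → █  [on edge]
    (4,6)@(9, 13): e=[0,36,36] → █  [on edge]
    (5,7)@(11, 15): e=[0,44,28] → █  [on edge]
    (6,8)@(13, 17): e=[0,52,20] → █  [on edge]
    (7,8)@(15, 17): e=[36,36,0] → ·  [on edge]
    (7,9)@(15, 19): e=[0,60,12] → █  [on edge]
    (8,10)@(17, 21): e=[0,68,4] → █  [on edge]
  covered (13 px):
    · · · · · · · · · · ·
    · · · · · · · · · · ·
    █ · · · · · · · · · ·
    · █ · · · · · · · · ·
    · · █ █ · · · · · · ·
    · · · █ █ · · · · · ·
    · · · · █ █ · · · · ·
    · · · · · █ █ · · · ·
    · · · · · · █ · · · ·
    · · · · · · · █ · · ·
    · · · · · · · · █ · ·
T1:
  2·area = 42
  edge (17, 3)→(19, 7): d=(2,4) right/bottom  bias=-1
  edge (19, 7)→(8, 6): d=(-11,-1) top-left  bias=+0
  edge (8, 6)→(17, 3): d=(9,-3) top-left  bias=+0
    (8,1)@(17, 3): e=[0,42,0] → ·  [on edge]
    (5,2)@(11, 5): e=[28,14,0] → █  [on edge]
    (6,2)@(13, 5): e=[20,16,6] → █
    (7,2)@(15, 5): e=[12,18,12] → █
    (8,2)@(17, 5): e=[4,20,18] → █
    (9,2)@(19, 5): e=[-4,22,24] → ·
    (2,3)@(5, 7): e=[56,-14,0] → ·  [on edge]
    (5,3)@(11, 7): e=[32,-8,18] → ·
    (6,3)@(13, 7): e=[24,-6,24] → ·
    (7,3)@(15, 7): e=[16,-4,30] → ·
    (8,3)@(17, 7): e=[8,-2,36] → ·
    (9,3)@(19, 7): e=[0,0,42] → ·  [on edge]
    (10,5)@(21, 11): e=[0,-42,84] → ·  [on edge]
  covered (4 px):
    · · · · · · · · · · ·
    · · · · · · · · · · ·
    · · · · · █ █ █ █ · ·
    · · · · · · · · · · ·
    · · · · · · · · · · ·
    · · · · · · · · · · ·
    · · · · · · · · · · ·
    · · · · · · · · · · ·
    · · · · · · · · · · ·
    · · · · · · · · · · ·
    · · · · · · · · · · ·
T2:
  2·area = 61  (B↔C swapped to make it positive)
  edge (7, 13)→(5, 4): d=(-2,-9) top-left  bias=+0
  edge (5, 4)→(14, 14): d=(9,10) right/bottom  bias=-1
  edge (14, 14)→(7, 13): d=(-7,-1) top-left  bias=+0
    (3,3)@(7, 7): e=[12,7,42] → █
    (4,3)@(9, 7): e=[30,-13,44] → ·
    (3,4)@(7, 9): e=[8,25,28] → █
    (4,4)@(9, 9): e=[26,5,30] → █
    (5,4)@(11, 9): e=[44,-15,32] → ·
    (3,5)@(7, 11): e=[4,43,14] → █
    (5,5)@(11, 11): e=[40,3,18] → █
    (6,5)@(13, 11): e=[58,-17,20] → ·
    (3,6)@(7, 13): e=[0,61,0] → █  [on edge]
    (6,6)@(13, 13): e=[54,1,6] → █
    (7,6)@(15, 13): e=[72,-19,8] → ·
    (3,7)@(7, 15): e=[-4,79,-14] → ·
    (10,7)@(21, 15): e=[122,-61,0] → ·  [on edge]
  covered (10 px):
    · · · · · · · · · · ·
    · · · · · · · · · · ·
    · · · · · · · · · · ·
    · · · █ · · · · · · ·
    · · · █ █ · · · · · ·
    · · · █ █ █ · · · · ·
    · · · █ █ █ █ · · · ·
    · · · · · · · · · · ·
    · · · · · · · · · · ·
    · · · · · · · · · · ·
    · · · · · · · · · · ·

Final: 27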